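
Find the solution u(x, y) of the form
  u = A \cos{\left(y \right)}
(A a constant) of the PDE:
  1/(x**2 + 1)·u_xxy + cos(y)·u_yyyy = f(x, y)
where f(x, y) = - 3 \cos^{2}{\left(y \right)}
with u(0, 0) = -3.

Substitute the ansatz u = A \cos{\left(y \right)} into the left-hand side.
Derivatives of the ansatz:
  u_xxy = 0
  u_yyyy = A \cos{\left(y \right)}
Term by term:
  1/(x**2 + 1)·u_xxy = 0
  cos(y)·u_yyyy = A \cos^{2}{\left(y \right)}
So the left-hand side equals
  A \cos^{2}{\left(y \right)}
This must equal f(x, y) = - 3 \cos^{2}{\left(y \right)} identically.
Matching coefficients of the independent functions:
  [\cos^{2}{\left(y \right)}]:  A = -3
Solving: A = -3.
Check against the point condition:
  u(0, 0) = -3  ⟹  A = -3  ✓
Hence u(x, y) = - 3 \cos{\left(y \right)}.

Answer: u(x, y) = - 3 \cos{\left(y \right)}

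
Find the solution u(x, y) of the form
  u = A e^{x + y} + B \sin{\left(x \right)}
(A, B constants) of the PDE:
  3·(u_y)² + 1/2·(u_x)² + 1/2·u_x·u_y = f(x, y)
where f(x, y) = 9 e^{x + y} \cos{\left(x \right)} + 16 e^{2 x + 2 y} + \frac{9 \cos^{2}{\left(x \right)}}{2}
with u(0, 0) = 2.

Answer: u(x, y) = 2 e^{x + y} + 3 \sin{\left(x \right)}

Derivation:
Substitute the ansatz u = A e^{x + y} + B \sin{\left(x \right)} into the left-hand side.
Derivatives of the ansatz:
  u_y = A e^{x} e^{y}
  u_x = A e^{x} e^{y} + B \cos{\left(x \right)}
Term by term:
  3·(u_y)² = 3 A^{2} e^{2 x} e^{2 y}
  1/2·(u_x)² = \frac{A^{2} e^{2 x} e^{2 y}}{2} + A B e^{x} e^{y} \cos{\left(x \right)} + \frac{B^{2} \cos^{2}{\left(x \right)}}{2}
  1/2·u_x·u_y = \frac{A^{2} e^{2 x} e^{2 y}}{2} + \frac{A B e^{x} e^{y} \cos{\left(x \right)}}{2}
So the left-hand side equals
  4 A^{2} e^{2 x} e^{2 y} + \frac{3 A B e^{x} e^{y} \cos{\left(x \right)}}{2} + \frac{B^{2} \cos^{2}{\left(x \right)}}{2}
This must equal f(x, y) identically; expanded, f = 16 e^{2 x} e^{2 y} + 9 e^{x} e^{y} \cos{\left(x \right)} + \frac{9 \cos^{2}{\left(x \right)}}{2}.
Matching coefficients of the independent functions:
  [e^{2 x} e^{2 y}]:  4 A^{2} = 16
  [e^{x} e^{y} \cos{\left(x \right)}]:  \frac{3 A B}{2} = 9
  [\cos^{2}{\left(x \right)}]:  \frac{B^{2}}{2} = \frac{9}{2}
These equations allow (A, B) = (-2, -3) or (2, 3).
Impose the point condition(s):
  u(0, 0) = 2  ⟹  A = 2
Only A = 2, B = 3 satisfies everything.
Hence u(x, y) = 2 e^{x + y} + 3 \sin{\left(x \right)}.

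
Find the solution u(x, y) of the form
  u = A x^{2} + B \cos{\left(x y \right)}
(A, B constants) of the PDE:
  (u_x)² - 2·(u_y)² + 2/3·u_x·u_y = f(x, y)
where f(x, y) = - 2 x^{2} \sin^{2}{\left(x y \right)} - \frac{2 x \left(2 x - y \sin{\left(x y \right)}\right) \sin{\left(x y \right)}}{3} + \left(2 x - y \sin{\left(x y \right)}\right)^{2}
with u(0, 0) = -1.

Answer: u(x, y) = - x^{2} - \cos{\left(x y \right)}

Derivation:
Substitute the ansatz u = A x^{2} + B \cos{\left(x y \right)} into the left-hand side.
Derivatives of the ansatz:
  u_x = 2 A x - B y \sin{\left(x y \right)}
  u_y = - B x \sin{\left(x y \right)}
Term by term:
  (u_x)² = 4 A^{2} x^{2} - 4 A B x y \sin{\left(x y \right)} + B^{2} y^{2} \sin^{2}{\left(x y \right)}
  -2·(u_y)² = - 2 B^{2} x^{2} \sin^{2}{\left(x y \right)}
  2/3·u_x·u_y = - \frac{4 A B x^{2} \sin{\left(x y \right)}}{3} + \frac{2 B^{2} x y \sin^{2}{\left(x y \right)}}{3}
So the left-hand side equals
  4 A^{2} x^{2} - \frac{4 A B x^{2} \sin{\left(x y \right)}}{3} - 4 A B x y \sin{\left(x y \right)} - 2 B^{2} x^{2} \sin^{2}{\left(x y \right)} + \frac{2 B^{2} x y \sin^{2}{\left(x y \right)}}{3} + B^{2} y^{2} \sin^{2}{\left(x y \right)}
This must equal f(x, y) identically; expanded, f = - 2 x^{2} \sin^{2}{\left(x y \right)} - \frac{4 x^{2} \sin{\left(x y \right)}}{3} + 4 x^{2} + \frac{2 x y \sin^{2}{\left(x y \right)}}{3} - 4 x y \sin{\left(x y \right)} + y^{2} \sin^{2}{\left(x y \right)}.
Matching coefficients of the independent functions:
  [x^{2}]:  4 A^{2} = 4
  [x^{2} \sin{\left(x y \right)}]:  - \frac{4 A B}{3} = - \frac{4}{3}
  [x^{2} \sin^{2}{\left(x y \right)}]:  - 2 B^{2} = -2
  [y^{2} \sin^{2}{\left(x y \right)}]:  B^{2} = 1
  [x y \sin{\left(x y \right)}]:  - 4 A B = -4
  [x y \sin^{2}{\left(x y \right)}]:  \frac{2 B^{2}}{3} = \frac{2}{3}
These equations allow (A, B) = (-1, -1) or (1, 1).
Impose the point condition(s):
  u(0, 0) = -1  ⟹  B = -1
Only A = -1, B = -1 satisfies everything.
Hence u(x, y) = - x^{2} - \cos{\left(x y \right)}.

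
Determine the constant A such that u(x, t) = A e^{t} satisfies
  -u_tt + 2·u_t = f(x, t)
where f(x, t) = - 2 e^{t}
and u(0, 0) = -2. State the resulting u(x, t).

Substitute the ansatz u = A e^{t} into the left-hand side.
Derivatives of the ansatz:
  u_tt = A e^{t}
  u_t = A e^{t}
Term by term:
  -u_tt = - A e^{t}
  2·u_t = 2 A e^{t}
So the left-hand side equals
  A e^{t}
This must equal f(x, t) = - 2 e^{t} identically.
Matching coefficients of the independent functions:
  [e^{t}]:  A = -2
Solving: A = -2.
Check against the point condition:
  u(0, 0) = -2  ⟹  A = -2  ✓
Hence u(x, t) = - 2 e^{t}.

Answer: u(x, t) = - 2 e^{t}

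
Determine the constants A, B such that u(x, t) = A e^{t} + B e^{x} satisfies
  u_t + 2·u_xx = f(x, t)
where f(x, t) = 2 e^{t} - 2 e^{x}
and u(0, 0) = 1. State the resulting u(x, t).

Substitute the ansatz u = A e^{t} + B e^{x} into the left-hand side.
Derivatives of the ansatz:
  u_t = A e^{t}
  u_xx = B e^{x}
Term by term:
  u_t = A e^{t}
  2·u_xx = 2 B e^{x}
So the left-hand side equals
  A e^{t} + 2 B e^{x}
This must equal f(x, t) = 2 e^{t} - 2 e^{x} identically.
Matching coefficients of the independent functions:
  [e^{t}]:  A = 2
  [e^{x}]:  2 B = -2
Solving: A = 2, B = -1.
Check against the point condition:
  u(0, 0) = 1  ⟹  A + B = 1  ✓
Hence u(x, t) = 2 e^{t} - e^{x}.

Answer: u(x, t) = 2 e^{t} - e^{x}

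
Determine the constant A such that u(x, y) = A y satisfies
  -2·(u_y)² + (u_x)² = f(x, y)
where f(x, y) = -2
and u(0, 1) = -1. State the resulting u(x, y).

Substitute the ansatz u = A y into the left-hand side.
Derivatives of the ansatz:
  u_y = A
  u_x = 0
Term by term:
  -2·(u_y)² = - 2 A^{2}
  (u_x)² = 0
So the left-hand side equals
  - 2 A^{2}
This must equal f(x, y) = -2 identically.
Matching coefficients of the independent functions:
  [constant term]:  - 2 A^{2} = -2
These equations allow (A) = (-1) or (1).
Impose the point condition(s):
  u(0, 1) = -1  ⟹  A = -1
Only A = -1 satisfies everything.
Hence u(x, y) = - y.

Answer: u(x, y) = - y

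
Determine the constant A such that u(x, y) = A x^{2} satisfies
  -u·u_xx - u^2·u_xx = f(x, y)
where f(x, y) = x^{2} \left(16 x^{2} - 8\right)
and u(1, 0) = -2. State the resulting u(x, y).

Substitute the ansatz u = A x^{2} into the left-hand side.
Derivatives of the ansatz:
  u_xx = 2 A
Term by term:
  -u·u_xx = - 2 A^{2} x^{2}
  -u^2·u_xx = - 2 A^{3} x^{4}
So the left-hand side equals
  - 2 A^{3} x^{4} - 2 A^{2} x^{2}
This must equal f(x, y) identically; expanded, f = 16 x^{4} - 8 x^{2}.
Matching coefficients of the independent functions:
  [x^{2}]:  - 2 A^{2} = -8
  [x^{4}]:  - 2 A^{3} = 16
Solving: A = -2.
Check against the point condition:
  u(1, 0) = -2  ⟹  A = -2  ✓
Hence u(x, y) = - 2 x^{2}.

Answer: u(x, y) = - 2 x^{2}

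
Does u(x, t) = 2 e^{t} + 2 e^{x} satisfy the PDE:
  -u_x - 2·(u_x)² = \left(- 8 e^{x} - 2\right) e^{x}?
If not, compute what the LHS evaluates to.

Answer: Yes

Derivation:
Evaluate each term of the left-hand side for u = 2 e^{t} + 2 e^{x}.
Derivatives:
  u_x = 2 e^{x}
Terms:
  -u_x = - 2 e^{x}
  -2·(u_x)² = - 8 e^{2 x}
Sum: LHS = \left(- 8 e^{x} - 2\right) e^{x}
This is exactly the given right-hand side, so u is a solution.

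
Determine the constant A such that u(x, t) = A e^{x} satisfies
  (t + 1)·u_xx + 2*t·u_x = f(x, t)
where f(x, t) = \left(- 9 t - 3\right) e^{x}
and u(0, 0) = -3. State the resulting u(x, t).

Substitute the ansatz u = A e^{x} into the left-hand side.
Derivatives of the ansatz:
  u_xx = A e^{x}
  u_x = A e^{x}
Term by term:
  (t + 1)·u_xx = A t e^{x} + A e^{x}
  2*t·u_x = 2 A t e^{x}
So the left-hand side equals
  3 A t e^{x} + A e^{x}
This must equal f(x, t) identically; expanded, f = - 9 t e^{x} - 3 e^{x}.
Matching coefficients of the independent functions:
  [t e^{x}]:  3 A = -9
  [e^{x}]:  A = -3
Solving: A = -3.
Check against the point condition:
  u(0, 0) = -3  ⟹  A = -3  ✓
Hence u(x, t) = - 3 e^{x}.

Answer: u(x, t) = - 3 e^{x}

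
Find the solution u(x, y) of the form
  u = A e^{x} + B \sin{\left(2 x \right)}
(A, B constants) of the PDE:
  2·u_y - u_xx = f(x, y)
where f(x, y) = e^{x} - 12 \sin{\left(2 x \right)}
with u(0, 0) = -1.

Answer: u(x, y) = - e^{x} - 3 \sin{\left(2 x \right)}

Derivation:
Substitute the ansatz u = A e^{x} + B \sin{\left(2 x \right)} into the left-hand side.
Derivatives of the ansatz:
  u_y = 0
  u_xx = A e^{x} - 4 B \sin{\left(2 x \right)}
Term by term:
  2·u_y = 0
  -u_xx = - A e^{x} + 4 B \sin{\left(2 x \right)}
So the left-hand side equals
  - A e^{x} + 4 B \sin{\left(2 x \right)}
This must equal f(x, y) = e^{x} - 12 \sin{\left(2 x \right)} identically.
Matching coefficients of the independent functions:
  [e^{x}]:  - A = 1
  [\sin{\left(2 x \right)}]:  4 B = -12
Solving: A = -1, B = -3.
Check against the point condition:
  u(0, 0) = -1  ⟹  A = -1  ✓
Hence u(x, y) = - e^{x} - 3 \sin{\left(2 x \right)}.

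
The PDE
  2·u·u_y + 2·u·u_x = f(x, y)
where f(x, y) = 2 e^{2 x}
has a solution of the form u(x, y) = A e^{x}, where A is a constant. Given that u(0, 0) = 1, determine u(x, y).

Substitute the ansatz u = A e^{x} into the left-hand side.
Derivatives of the ansatz:
  u_y = 0
  u_x = A e^{x}
Term by term:
  2·u·u_y = 0
  2·u·u_x = 2 A^{2} e^{2 x}
So the left-hand side equals
  2 A^{2} e^{2 x}
This must equal f(x, y) = 2 e^{2 x} identically.
Matching coefficients of the independent functions:
  [e^{2 x}]:  2 A^{2} = 2
These equations allow (A) = (-1) or (1).
Impose the point condition(s):
  u(0, 0) = 1  ⟹  A = 1
Only A = 1 satisfies everything.
Hence u(x, y) = e^{x}.

Answer: u(x, y) = e^{x}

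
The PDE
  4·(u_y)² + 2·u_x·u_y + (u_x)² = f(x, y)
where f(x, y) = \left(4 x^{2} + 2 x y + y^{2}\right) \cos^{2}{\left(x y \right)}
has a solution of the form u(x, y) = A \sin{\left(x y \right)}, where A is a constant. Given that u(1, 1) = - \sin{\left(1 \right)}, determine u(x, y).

Substitute the ansatz u = A \sin{\left(x y \right)} into the left-hand side.
Derivatives of the ansatz:
  u_y = A x \cos{\left(x y \right)}
  u_x = A y \cos{\left(x y \right)}
Term by term:
  4·(u_y)² = 4 A^{2} x^{2} \cos^{2}{\left(x y \right)}
  2·u_x·u_y = 2 A^{2} x y \cos^{2}{\left(x y \right)}
  (u_x)² = A^{2} y^{2} \cos^{2}{\left(x y \right)}
So the left-hand side equals
  4 A^{2} x^{2} \cos^{2}{\left(x y \right)} + 2 A^{2} x y \cos^{2}{\left(x y \right)} + A^{2} y^{2} \cos^{2}{\left(x y \right)}
This must equal f(x, y) identically; expanded, f = 4 x^{2} \cos^{2}{\left(x y \right)} + 2 x y \cos^{2}{\left(x y \right)} + y^{2} \cos^{2}{\left(x y \right)}.
Matching coefficients of the independent functions:
  [x^{2} \cos^{2}{\left(x y \right)}]:  4 A^{2} = 4
  [y^{2} \cos^{2}{\left(x y \right)}]:  A^{2} = 1
  [x y \cos^{2}{\left(x y \right)}]:  2 A^{2} = 2
These equations allow (A) = (-1) or (1).
Impose the point condition(s):
  u(1, 1) = - \sin{\left(1 \right)}  ⟹  A \sin{\left(1 \right)} = - \sin{\left(1 \right)}
Only A = -1 satisfies everything.
Hence u(x, y) = - \sin{\left(x y \right)}.

Answer: u(x, y) = - \sin{\left(x y \right)}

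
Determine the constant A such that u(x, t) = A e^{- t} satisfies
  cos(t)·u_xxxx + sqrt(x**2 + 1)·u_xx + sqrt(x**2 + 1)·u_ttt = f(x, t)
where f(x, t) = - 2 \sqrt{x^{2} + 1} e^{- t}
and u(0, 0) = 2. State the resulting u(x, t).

Substitute the ansatz u = A e^{- t} into the left-hand side.
Derivatives of the ansatz:
  u_xxxx = 0
  u_xx = 0
  u_ttt = - A e^{- t}
Term by term:
  cos(t)·u_xxxx = 0
  sqrt(x**2 + 1)·u_xx = 0
  sqrt(x**2 + 1)·u_ttt = - A \sqrt{x^{2} + 1} e^{- t}
So the left-hand side equals
  - A \sqrt{x^{2} + 1} e^{- t}
This must equal f(x, t) = - 2 \sqrt{x^{2} + 1} e^{- t} identically.
Matching coefficients of the independent functions:
  [\sqrt{x^{2} + 1} e^{- t}]:  - A = -2
Solving: A = 2.
Check against the point condition:
  u(0, 0) = 2  ⟹  A = 2  ✓
Hence u(x, t) = 2 e^{- t}.

Answer: u(x, t) = 2 e^{- t}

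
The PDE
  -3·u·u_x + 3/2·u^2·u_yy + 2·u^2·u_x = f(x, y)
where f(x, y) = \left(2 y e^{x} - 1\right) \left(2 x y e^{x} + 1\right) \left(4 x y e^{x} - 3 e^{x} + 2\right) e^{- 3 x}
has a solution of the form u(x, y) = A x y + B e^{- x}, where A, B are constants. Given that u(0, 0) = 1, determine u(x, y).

Substitute the ansatz u = A x y + B e^{- x} into the left-hand side.
Derivatives of the ansatz:
  u_x = A y - B e^{- x}
  u_yy = 0
Term by term:
  -3·u·u_x = - 3 A^{2} x y^{2} + 3 A B x y e^{- x} - 3 A B y e^{- x} + 3 B^{2} e^{- 2 x}
  3/2·u^2·u_yy = 0
  2·u^2·u_x = 2 A^{3} x^{2} y^{3} - 2 A^{2} B x^{2} y^{2} e^{- x} + 4 A^{2} B x y^{2} e^{- x} - 4 A B^{2} x y e^{- 2 x} + 2 A B^{2} y e^{- 2 x} - 2 B^{3} e^{- 3 x}
So the left-hand side equals
  2 A^{3} x^{2} y^{3} - 2 A^{2} B x^{2} y^{2} e^{- x} + 4 A^{2} B x y^{2} e^{- x} - 3 A^{2} x y^{2} - 4 A B^{2} x y e^{- 2 x} + 2 A B^{2} y e^{- 2 x} + 3 A B x y e^{- x} - 3 A B y e^{- x} - 2 B^{3} e^{- 3 x} + 3 B^{2} e^{- 2 x}
This must equal f(x, y) identically; expanded, f = 16 x^{2} y^{3} - 8 x^{2} y^{2} e^{- x} - 12 x y^{2} + 16 x y^{2} e^{- x} + 6 x y e^{- x} - 8 x y e^{- 2 x} - 6 y e^{- x} + 4 y e^{- 2 x} + 3 e^{- 2 x} - 2 e^{- 3 x}.
Matching coefficients of the independent functions:
  [x y^{2}]:  - 3 A^{2} = -12
  [x^{2} y^{3}]:  2 A^{3} = 16
  [y e^{- 2 x}]:  2 A B^{2} = 4
  [y e^{- x}]:  - 3 A B = -6
  [x y e^{- 2 x}]:  - 4 A B^{2} = -8
  [x y e^{- x}]:  3 A B = 6
  [x y^{2} e^{- x}]:  4 A^{2} B = 16
  [x^{2} y^{2} e^{- x}]:  - 2 A^{2} B = -8
  [e^{- 3 x}]:  - 2 B^{3} = -2
  [e^{- 2 x}]:  3 B^{2} = 3
Solving: A = 2, B = 1.
Check against the point condition:
  u(0, 0) = 1  ⟹  B = 1  ✓
Hence u(x, y) = 2 x y + e^{- x}.

Answer: u(x, y) = 2 x y + e^{- x}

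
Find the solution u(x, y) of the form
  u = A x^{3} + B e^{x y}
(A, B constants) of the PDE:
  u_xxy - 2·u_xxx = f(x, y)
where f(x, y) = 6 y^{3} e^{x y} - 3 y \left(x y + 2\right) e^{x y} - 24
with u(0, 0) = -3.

Substitute the ansatz u = A x^{3} + B e^{x y} into the left-hand side.
Derivatives of the ansatz:
  u_xxy = B x y^{2} e^{x y} + 2 B y e^{x y}
  u_xxx = 6 A + B y^{3} e^{x y}
Term by term:
  u_xxy = B x y^{2} e^{x y} + 2 B y e^{x y}
  -2·u_xxx = - 12 A - 2 B y^{3} e^{x y}
So the left-hand side equals
  - 12 A + B x y^{2} e^{x y} - 2 B y^{3} e^{x y} + 2 B y e^{x y}
This must equal f(x, y) identically; expanded, f = - 3 x y^{2} e^{x y} + 6 y^{3} e^{x y} - 6 y e^{x y} - 24.
Matching coefficients of the independent functions:
  [constant term]:  - 12 A = -24
  [y e^{x y}]:  2 B = -6
  [y^{3} e^{x y}]:  - 2 B = 6
  [x y^{2} e^{x y}]:  B = -3
Solving: A = 2, B = -3.
Check against the point condition:
  u(0, 0) = -3  ⟹  B = -3  ✓
Hence u(x, y) = 2 x^{3} - 3 e^{x y}.

Answer: u(x, y) = 2 x^{3} - 3 e^{x y}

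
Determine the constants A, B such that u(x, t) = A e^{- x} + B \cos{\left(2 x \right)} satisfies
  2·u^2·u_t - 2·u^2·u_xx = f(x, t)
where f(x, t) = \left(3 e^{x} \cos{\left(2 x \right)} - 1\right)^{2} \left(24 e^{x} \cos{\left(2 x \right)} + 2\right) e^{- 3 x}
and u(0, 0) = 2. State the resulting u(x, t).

Substitute the ansatz u = A e^{- x} + B \cos{\left(2 x \right)} into the left-hand side.
Derivatives of the ansatz:
  u_t = 0
  u_xx = A e^{- x} - 4 B \cos{\left(2 x \right)}
Term by term:
  2·u^2·u_t = 0
  -2·u^2·u_xx = - 2 A^{3} e^{- 3 x} + 4 A^{2} B e^{- 2 x} \cos{\left(2 x \right)} + 14 A B^{2} e^{- x} \cos^{2}{\left(2 x \right)} + 8 B^{3} \cos^{3}{\left(2 x \right)}
So the left-hand side equals
  - 2 A^{3} e^{- 3 x} + 4 A^{2} B e^{- 2 x} \cos{\left(2 x \right)} + 14 A B^{2} e^{- x} \cos^{2}{\left(2 x \right)} + 8 B^{3} \cos^{3}{\left(2 x \right)}
This must equal f(x, t) identically; expanded, f = 216 \cos^{3}{\left(2 x \right)} - 126 e^{- x} \cos^{2}{\left(2 x \right)} + 12 e^{- 2 x} \cos{\left(2 x \right)} + 2 e^{- 3 x}.
Matching coefficients of the independent functions:
  [e^{- 2 x} \cos{\left(2 x \right)}]:  4 A^{2} B = 12
  [e^{- x} \cos^{2}{\left(2 x \right)}]:  14 A B^{2} = -126
  [e^{- 3 x}]:  - 2 A^{3} = 2
  [\cos^{3}{\left(2 x \right)}]:  8 B^{3} = 216
Solving: A = -1, B = 3.
Check against the point condition:
  u(0, 0) = 2  ⟹  A + B = 2  ✓
Hence u(x, t) = 3 \cos{\left(2 x \right)} - e^{- x}.

Answer: u(x, t) = 3 \cos{\left(2 x \right)} - e^{- x}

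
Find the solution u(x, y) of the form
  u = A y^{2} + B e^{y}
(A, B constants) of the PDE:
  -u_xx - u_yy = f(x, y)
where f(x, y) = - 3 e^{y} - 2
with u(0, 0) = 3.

Substitute the ansatz u = A y^{2} + B e^{y} into the left-hand side.
Derivatives of the ansatz:
  u_xx = 0
  u_yy = 2 A + B e^{y}
Term by term:
  -u_xx = 0
  -u_yy = - 2 A - B e^{y}
So the left-hand side equals
  - 2 A - B e^{y}
This must equal f(x, y) = - 3 e^{y} - 2 identically.
Matching coefficients of the independent functions:
  [constant term]:  - 2 A = -2
  [e^{y}]:  - B = -3
Solving: A = 1, B = 3.
Check against the point condition:
  u(0, 0) = 3  ⟹  B = 3  ✓
Hence u(x, y) = y^{2} + 3 e^{y}.

Answer: u(x, y) = y^{2} + 3 e^{y}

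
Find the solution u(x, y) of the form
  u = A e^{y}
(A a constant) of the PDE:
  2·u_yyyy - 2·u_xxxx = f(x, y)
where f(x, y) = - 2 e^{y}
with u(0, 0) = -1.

Answer: u(x, y) = - e^{y}

Derivation:
Substitute the ansatz u = A e^{y} into the left-hand side.
Derivatives of the ansatz:
  u_yyyy = A e^{y}
  u_xxxx = 0
Term by term:
  2·u_yyyy = 2 A e^{y}
  -2·u_xxxx = 0
So the left-hand side equals
  2 A e^{y}
This must equal f(x, y) = - 2 e^{y} identically.
Matching coefficients of the independent functions:
  [e^{y}]:  2 A = -2
Solving: A = -1.
Check against the point condition:
  u(0, 0) = -1  ⟹  A = -1  ✓
Hence u(x, y) = - e^{y}.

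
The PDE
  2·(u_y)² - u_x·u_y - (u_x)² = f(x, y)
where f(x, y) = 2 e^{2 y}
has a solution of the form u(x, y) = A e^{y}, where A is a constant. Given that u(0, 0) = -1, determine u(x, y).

Substitute the ansatz u = A e^{y} into the left-hand side.
Derivatives of the ansatz:
  u_y = A e^{y}
  u_x = 0
Term by term:
  2·(u_y)² = 2 A^{2} e^{2 y}
  -u_x·u_y = 0
  -(u_x)² = 0
So the left-hand side equals
  2 A^{2} e^{2 y}
This must equal f(x, y) = 2 e^{2 y} identically.
Matching coefficients of the independent functions:
  [e^{2 y}]:  2 A^{2} = 2
These equations allow (A) = (-1) or (1).
Impose the point condition(s):
  u(0, 0) = -1  ⟹  A = -1
Only A = -1 satisfies everything.
Hence u(x, y) = - e^{y}.

Answer: u(x, y) = - e^{y}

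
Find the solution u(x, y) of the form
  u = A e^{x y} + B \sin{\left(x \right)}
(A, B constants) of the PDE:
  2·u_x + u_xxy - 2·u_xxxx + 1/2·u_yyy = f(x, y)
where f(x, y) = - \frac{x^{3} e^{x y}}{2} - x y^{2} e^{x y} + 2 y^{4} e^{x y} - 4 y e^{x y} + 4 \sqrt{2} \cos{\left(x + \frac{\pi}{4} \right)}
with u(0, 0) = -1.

Substitute the ansatz u = A e^{x y} + B \sin{\left(x \right)} into the left-hand side.
Derivatives of the ansatz:
  u_x = A y e^{x y} + B \cos{\left(x \right)}
  u_xxy = A x y^{2} e^{x y} + 2 A y e^{x y}
  u_xxxx = A y^{4} e^{x y} + B \sin{\left(x \right)}
  u_yyy = A x^{3} e^{x y}
Term by term:
  2·u_x = 2 A y e^{x y} + 2 B \cos{\left(x \right)}
  u_xxy = A x y^{2} e^{x y} + 2 A y e^{x y}
  -2·u_xxxx = - 2 A y^{4} e^{x y} - 2 B \sin{\left(x \right)}
  1/2·u_yyy = \frac{A x^{3} e^{x y}}{2}
So the left-hand side equals
  \frac{A x^{3} e^{x y}}{2} + A x y^{2} e^{x y} - 2 A y^{4} e^{x y} + 4 A y e^{x y} - 2 B \sin{\left(x \right)} + 2 B \cos{\left(x \right)}
This must equal f(x, y) identically; expanded, f = - \frac{x^{3} e^{x y}}{2} - x y^{2} e^{x y} + 2 y^{4} e^{x y} - 4 y e^{x y} - 4 \sin{\left(x \right)} + 4 \cos{\left(x \right)}.
Matching coefficients of the independent functions:
  [x^{3} e^{x y}]:  \frac{A}{2} = - \frac{1}{2}
  [y e^{x y}]:  4 A = -4
  [y^{4} e^{x y}]:  - 2 A = 2
  [x y^{2} e^{x y}]:  A = -1
  [\sin{\left(x \right)}]:  - 2 B = -4
  [\cos{\left(x \right)}]:  2 B = 4
Solving: A = -1, B = 2.
Check against the point condition:
  u(0, 0) = -1  ⟹  A = -1  ✓
Hence u(x, y) = - e^{x y} + 2 \sin{\left(x \right)}.

Answer: u(x, y) = - e^{x y} + 2 \sin{\left(x \right)}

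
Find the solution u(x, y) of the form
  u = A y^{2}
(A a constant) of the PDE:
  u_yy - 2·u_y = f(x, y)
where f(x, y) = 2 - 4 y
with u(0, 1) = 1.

Answer: u(x, y) = y^{2}

Derivation:
Substitute the ansatz u = A y^{2} into the left-hand side.
Derivatives of the ansatz:
  u_yy = 2 A
  u_y = 2 A y
Term by term:
  u_yy = 2 A
  -2·u_y = - 4 A y
So the left-hand side equals
  - 4 A y + 2 A
This must equal f(x, y) = 2 - 4 y identically.
Matching coefficients of the independent functions:
  [constant term]:  2 A = 2
  [y]:  - 4 A = -4
Solving: A = 1.
Check against the point condition:
  u(0, 1) = 1  ⟹  A = 1  ✓
Hence u(x, y) = y^{2}.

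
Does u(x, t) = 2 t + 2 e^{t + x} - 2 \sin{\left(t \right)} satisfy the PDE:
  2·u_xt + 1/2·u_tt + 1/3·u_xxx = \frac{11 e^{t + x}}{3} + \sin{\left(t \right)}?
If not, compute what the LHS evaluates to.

Evaluate each term of the left-hand side for u = 2 t + 2 e^{t + x} - 2 \sin{\left(t \right)}.
Derivatives:
  u_xt = 2 e^{t} e^{x}
  u_tt = 2 e^{t} e^{x} + 2 \sin{\left(t \right)}
  u_xxx = 2 e^{t} e^{x}
Terms:
  2·u_xt = 4 e^{t + x}
  1/2·u_tt = e^{t + x} + \sin{\left(t \right)}
  1/3·u_xxx = \frac{2 e^{t + x}}{3}
Sum: LHS = \frac{17 e^{t + x}}{3} + \sin{\left(t \right)}
Given right-hand side: \frac{11 e^{t + x}}{3} + \sin{\left(t \right)}. Difference LHS − RHS = 2 e^{t + x} ≠ 0, so u is not a solution.

Answer: No, the LHS evaluates to \frac{17 e^{t + x}}{3} + \sin{\left(t \right)}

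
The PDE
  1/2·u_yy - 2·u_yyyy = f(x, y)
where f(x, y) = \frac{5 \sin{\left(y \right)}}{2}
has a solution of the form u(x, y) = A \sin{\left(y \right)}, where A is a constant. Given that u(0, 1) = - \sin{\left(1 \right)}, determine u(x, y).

Substitute the ansatz u = A \sin{\left(y \right)} into the left-hand side.
Derivatives of the ansatz:
  u_yy = - A \sin{\left(y \right)}
  u_yyyy = A \sin{\left(y \right)}
Term by term:
  1/2·u_yy = - \frac{A \sin{\left(y \right)}}{2}
  -2·u_yyyy = - 2 A \sin{\left(y \right)}
So the left-hand side equals
  - \frac{5 A \sin{\left(y \right)}}{2}
This must equal f(x, y) = \frac{5 \sin{\left(y \right)}}{2} identically.
Matching coefficients of the independent functions:
  [\sin{\left(y \right)}]:  - \frac{5 A}{2} = \frac{5}{2}
Solving: A = -1.
Check against the point condition:
  u(0, 1) = - \sin{\left(1 \right)}  ⟹  A \sin{\left(1 \right)} = - \sin{\left(1 \right)}  ✓
Hence u(x, y) = - \sin{\left(y \right)}.

Answer: u(x, y) = - \sin{\left(y \right)}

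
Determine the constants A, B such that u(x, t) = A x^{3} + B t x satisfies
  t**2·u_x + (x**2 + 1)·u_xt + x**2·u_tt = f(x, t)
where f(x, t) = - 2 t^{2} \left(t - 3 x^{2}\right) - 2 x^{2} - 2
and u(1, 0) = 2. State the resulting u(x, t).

Substitute the ansatz u = A x^{3} + B t x into the left-hand side.
Derivatives of the ansatz:
  u_x = 3 A x^{2} + B t
  u_xt = B
  u_tt = 0
Term by term:
  t**2·u_x = 3 A t^{2} x^{2} + B t^{3}
  (x**2 + 1)·u_xt = B x^{2} + B
  x**2·u_tt = 0
So the left-hand side equals
  3 A t^{2} x^{2} + B t^{3} + B x^{2} + B
This must equal f(x, t) identically; expanded, f = - 2 t^{3} + 6 t^{2} x^{2} - 2 x^{2} - 2.
Matching coefficients of the independent functions:
  [constant term, t^{3}, x^{2}]:  B = -2
  [t^{2} x^{2}]:  3 A = 6
Solving: A = 2, B = -2.
Check against the point condition:
  u(1, 0) = 2  ⟹  A = 2  ✓
Hence u(x, t) = - 2 t x + 2 x^{3}.

Answer: u(x, t) = - 2 t x + 2 x^{3}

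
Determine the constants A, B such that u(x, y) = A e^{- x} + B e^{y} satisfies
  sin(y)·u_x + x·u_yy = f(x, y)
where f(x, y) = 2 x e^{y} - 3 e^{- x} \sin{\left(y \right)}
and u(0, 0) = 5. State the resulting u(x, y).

Answer: u(x, y) = 2 e^{y} + 3 e^{- x}

Derivation:
Substitute the ansatz u = A e^{- x} + B e^{y} into the left-hand side.
Derivatives of the ansatz:
  u_x = - A e^{- x}
  u_yy = B e^{y}
Term by term:
  sin(y)·u_x = - A e^{- x} \sin{\left(y \right)}
  x·u_yy = B x e^{y}
So the left-hand side equals
  - A e^{- x} \sin{\left(y \right)} + B x e^{y}
This must equal f(x, y) = 2 x e^{y} - 3 e^{- x} \sin{\left(y \right)} identically.
Matching coefficients of the independent functions:
  [x e^{y}]:  B = 2
  [e^{- x} \sin{\left(y \right)}]:  - A = -3
Solving: A = 3, B = 2.
Check against the point condition:
  u(0, 0) = 5  ⟹  A + B = 5  ✓
Hence u(x, y) = 2 e^{y} + 3 e^{- x}.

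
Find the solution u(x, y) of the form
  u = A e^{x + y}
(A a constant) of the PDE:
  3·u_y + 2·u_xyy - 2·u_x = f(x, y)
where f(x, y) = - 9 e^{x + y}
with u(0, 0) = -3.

Substitute the ansatz u = A e^{x + y} into the left-hand side.
Derivatives of the ansatz:
  u_y = A e^{x} e^{y}
  u_xyy = A e^{x} e^{y}
  u_x = A e^{x} e^{y}
Term by term:
  3·u_y = 3 A e^{x} e^{y}
  2·u_xyy = 2 A e^{x} e^{y}
  -2·u_x = - 2 A e^{x} e^{y}
So the left-hand side equals
  3 A e^{x} e^{y}
This must equal f(x, y) identically; expanded, f = - 9 e^{x} e^{y}.
Matching coefficients of the independent functions:
  [e^{x} e^{y}]:  3 A = -9
Solving: A = -3.
Check against the point condition:
  u(0, 0) = -3  ⟹  A = -3  ✓
Hence u(x, y) = - 3 e^{x + y}.

Answer: u(x, y) = - 3 e^{x + y}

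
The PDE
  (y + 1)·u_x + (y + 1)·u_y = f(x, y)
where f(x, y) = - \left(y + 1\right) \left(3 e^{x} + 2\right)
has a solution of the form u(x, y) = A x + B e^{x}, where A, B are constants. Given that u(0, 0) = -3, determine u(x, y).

Answer: u(x, y) = - 2 x - 3 e^{x}

Derivation:
Substitute the ansatz u = A x + B e^{x} into the left-hand side.
Derivatives of the ansatz:
  u_x = A + B e^{x}
  u_y = 0
Term by term:
  (y + 1)·u_x = A y + A + B y e^{x} + B e^{x}
  (y + 1)·u_y = 0
So the left-hand side equals
  A y + A + B y e^{x} + B e^{x}
This must equal f(x, y) identically; expanded, f = - 3 y e^{x} - 2 y - 3 e^{x} - 2.
Matching coefficients of the independent functions:
  [constant term, y]:  A = -2
  [y e^{x}, e^{x}]:  B = -3
Solving: A = -2, B = -3.
Check against the point condition:
  u(0, 0) = -3  ⟹  B = -3  ✓
Hence u(x, y) = - 2 x - 3 e^{x}.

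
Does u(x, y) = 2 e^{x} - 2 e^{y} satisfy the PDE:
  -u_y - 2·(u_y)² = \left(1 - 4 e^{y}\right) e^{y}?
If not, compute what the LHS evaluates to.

Answer: No, the LHS evaluates to \left(2 - 8 e^{y}\right) e^{y}

Derivation:
Evaluate each term of the left-hand side for u = 2 e^{x} - 2 e^{y}.
Derivatives:
  u_y = - 2 e^{y}
Terms:
  -u_y = 2 e^{y}
  -2·(u_y)² = - 8 e^{2 y}
Sum: LHS = \left(2 - 8 e^{y}\right) e^{y}
Given right-hand side: \left(1 - 4 e^{y}\right) e^{y}. Difference LHS − RHS = \left(1 - 4 e^{y}\right) e^{y} ≠ 0, so u is not a solution.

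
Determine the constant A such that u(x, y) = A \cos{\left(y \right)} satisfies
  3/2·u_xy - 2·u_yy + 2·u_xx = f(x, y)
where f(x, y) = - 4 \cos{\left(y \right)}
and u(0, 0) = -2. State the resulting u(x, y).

Substitute the ansatz u = A \cos{\left(y \right)} into the left-hand side.
Derivatives of the ansatz:
  u_xy = 0
  u_yy = - A \cos{\left(y \right)}
  u_xx = 0
Term by term:
  3/2·u_xy = 0
  -2·u_yy = 2 A \cos{\left(y \right)}
  2·u_xx = 0
So the left-hand side equals
  2 A \cos{\left(y \right)}
This must equal f(x, y) = - 4 \cos{\left(y \right)} identically.
Matching coefficients of the independent functions:
  [\cos{\left(y \right)}]:  2 A = -4
Solving: A = -2.
Check against the point condition:
  u(0, 0) = -2  ⟹  A = -2  ✓
Hence u(x, y) = - 2 \cos{\left(y \right)}.

Answer: u(x, y) = - 2 \cos{\left(y \right)}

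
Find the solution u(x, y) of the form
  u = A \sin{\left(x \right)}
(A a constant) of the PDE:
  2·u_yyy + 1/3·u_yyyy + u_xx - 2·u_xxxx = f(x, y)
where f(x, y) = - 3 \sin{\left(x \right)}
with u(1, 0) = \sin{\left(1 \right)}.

Answer: u(x, y) = \sin{\left(x \right)}

Derivation:
Substitute the ansatz u = A \sin{\left(x \right)} into the left-hand side.
Derivatives of the ansatz:
  u_yyy = 0
  u_yyyy = 0
  u_xx = - A \sin{\left(x \right)}
  u_xxxx = A \sin{\left(x \right)}
Term by term:
  2·u_yyy = 0
  1/3·u_yyyy = 0
  u_xx = - A \sin{\left(x \right)}
  -2·u_xxxx = - 2 A \sin{\left(x \right)}
So the left-hand side equals
  - 3 A \sin{\left(x \right)}
This must equal f(x, y) = - 3 \sin{\left(x \right)} identically.
Matching coefficients of the independent functions:
  [\sin{\left(x \right)}]:  - 3 A = -3
Solving: A = 1.
Check against the point condition:
  u(1, 0) = \sin{\left(1 \right)}  ⟹  A \sin{\left(1 \right)} = \sin{\left(1 \right)}  ✓
Hence u(x, y) = \sin{\left(x \right)}.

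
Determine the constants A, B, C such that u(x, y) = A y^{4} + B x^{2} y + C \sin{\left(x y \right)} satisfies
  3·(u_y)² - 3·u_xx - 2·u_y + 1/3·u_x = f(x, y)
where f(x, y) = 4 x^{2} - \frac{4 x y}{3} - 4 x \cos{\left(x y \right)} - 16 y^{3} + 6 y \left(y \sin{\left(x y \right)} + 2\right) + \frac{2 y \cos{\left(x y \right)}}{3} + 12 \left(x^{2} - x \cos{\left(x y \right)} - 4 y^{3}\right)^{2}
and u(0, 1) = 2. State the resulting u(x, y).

Substitute the ansatz u = A y^{4} + B x^{2} y + C \sin{\left(x y \right)} into the left-hand side.
Derivatives of the ansatz:
  u_y = 4 A y^{3} + B x^{2} + C x \cos{\left(x y \right)}
  u_xx = 2 B y - C y^{2} \sin{\left(x y \right)}
  u_x = 2 B x y + C y \cos{\left(x y \right)}
Term by term:
  3·(u_y)² = 48 A^{2} y^{6} + 24 A B x^{2} y^{3} + 24 A C x y^{3} \cos{\left(x y \right)} + 3 B^{2} x^{4} + 6 B C x^{3} \cos{\left(x y \right)} + 3 C^{2} x^{2} \cos^{2}{\left(x y \right)}
  -3·u_xx = - 6 B y + 3 C y^{2} \sin{\left(x y \right)}
  -2·u_y = - 8 A y^{3} - 2 B x^{2} - 2 C x \cos{\left(x y \right)}
  1/3·u_x = \frac{2 B x y}{3} + \frac{C y \cos{\left(x y \right)}}{3}
So the left-hand side equals
  48 A^{2} y^{6} + 24 A B x^{2} y^{3} + 24 A C x y^{3} \cos{\left(x y \right)} - 8 A y^{3} + 3 B^{2} x^{4} + 6 B C x^{3} \cos{\left(x y \right)} - 2 B x^{2} + \frac{2 B x y}{3} - 6 B y + 3 C^{2} x^{2} \cos^{2}{\left(x y \right)} - 2 C x \cos{\left(x y \right)} + 3 C y^{2} \sin{\left(x y \right)} + \frac{C y \cos{\left(x y \right)}}{3}
This must equal f(x, y) identically; expanded, f = 12 x^{4} - 24 x^{3} \cos{\left(x y \right)} - 96 x^{2} y^{3} + 12 x^{2} \cos^{2}{\left(x y \right)} + 4 x^{2} + 96 x y^{3} \cos{\left(x y \right)} - \frac{4 x y}{3} - 4 x \cos{\left(x y \right)} + 192 y^{6} - 16 y^{3} + 6 y^{2} \sin{\left(x y \right)} + \frac{2 y \cos{\left(x y \right)}}{3} + 12 y.
Matching coefficients of the independent functions:
  [x^{2}]:  - 2 B = 4
  [x^{4}]:  3 B^{2} = 12
  [y]:  - 6 B = 12
  [y^{3}]:  - 8 A = -16
  [y^{6}]:  48 A^{2} = 192
  [x y]:  \frac{2 B}{3} = - \frac{4}{3}
  [x \cos{\left(x y \right)}]:  - 2 C = -4
  [x^{2} y^{3}]:  24 A B = -96
  [x^{2} \cos^{2}{\left(x y \right)}]:  3 C^{2} = 12
  [x^{3} \cos{\left(x y \right)}]:  6 B C = -24
  [y \cos{\left(x y \right)}]:  \frac{C}{3} = \frac{2}{3}
  [y^{2} \sin{\left(x y \right)}]:  3 C = 6
  [x y^{3} \cos{\left(x y \right)}]:  24 A C = 96
Solving: A = 2, B = -2, C = 2.
Check against the point condition:
  u(0, 1) = 2  ⟹  A = 2  ✓
Hence u(x, y) = - 2 x^{2} y + 2 y^{4} + 2 \sin{\left(x y \right)}.

Answer: u(x, y) = - 2 x^{2} y + 2 y^{4} + 2 \sin{\left(x y \right)}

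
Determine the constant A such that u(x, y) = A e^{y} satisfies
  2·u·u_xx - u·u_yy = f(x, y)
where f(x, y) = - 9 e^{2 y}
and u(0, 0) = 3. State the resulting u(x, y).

Answer: u(x, y) = 3 e^{y}

Derivation:
Substitute the ansatz u = A e^{y} into the left-hand side.
Derivatives of the ansatz:
  u_xx = 0
  u_yy = A e^{y}
Term by term:
  2·u·u_xx = 0
  -u·u_yy = - A^{2} e^{2 y}
So the left-hand side equals
  - A^{2} e^{2 y}
This must equal f(x, y) = - 9 e^{2 y} identically.
Matching coefficients of the independent functions:
  [e^{2 y}]:  - A^{2} = -9
These equations allow (A) = (-3) or (3).
Impose the point condition(s):
  u(0, 0) = 3  ⟹  A = 3
Only A = 3 satisfies everything.
Hence u(x, y) = 3 e^{y}.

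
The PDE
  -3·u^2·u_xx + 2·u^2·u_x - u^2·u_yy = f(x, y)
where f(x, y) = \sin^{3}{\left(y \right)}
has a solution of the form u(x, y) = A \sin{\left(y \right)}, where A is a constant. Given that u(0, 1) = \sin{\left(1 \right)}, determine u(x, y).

Substitute the ansatz u = A \sin{\left(y \right)} into the left-hand side.
Derivatives of the ansatz:
  u_xx = 0
  u_x = 0
  u_yy = - A \sin{\left(y \right)}
Term by term:
  -3·u^2·u_xx = 0
  2·u^2·u_x = 0
  -u^2·u_yy = A^{3} \sin^{3}{\left(y \right)}
So the left-hand side equals
  A^{3} \sin^{3}{\left(y \right)}
This must equal f(x, y) = \sin^{3}{\left(y \right)} identically.
Matching coefficients of the independent functions:
  [\sin^{3}{\left(y \right)}]:  A^{3} = 1
Solving: A = 1.
Check against the point condition:
  u(0, 1) = \sin{\left(1 \right)}  ⟹  A \sin{\left(1 \right)} = \sin{\left(1 \right)}  ✓
Hence u(x, y) = \sin{\left(y \right)}.

Answer: u(x, y) = \sin{\left(y \right)}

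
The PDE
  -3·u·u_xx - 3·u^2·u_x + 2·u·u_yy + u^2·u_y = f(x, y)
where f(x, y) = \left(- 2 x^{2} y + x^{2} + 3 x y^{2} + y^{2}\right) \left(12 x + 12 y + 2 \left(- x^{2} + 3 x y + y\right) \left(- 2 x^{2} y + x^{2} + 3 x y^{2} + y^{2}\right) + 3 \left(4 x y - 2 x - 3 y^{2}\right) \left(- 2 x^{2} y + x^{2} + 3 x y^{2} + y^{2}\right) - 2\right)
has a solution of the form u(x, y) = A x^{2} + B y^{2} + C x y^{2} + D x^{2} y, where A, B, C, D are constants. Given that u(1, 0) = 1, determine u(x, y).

Substitute the ansatz u = A x^{2} + B y^{2} + C x y^{2} + D x^{2} y into the left-hand side.
Derivatives of the ansatz:
  u_xx = 2 A + 2 D y
  u_x = 2 A x + C y^{2} + 2 D x y
  u_yy = 2 B + 2 C x
  u_y = 2 B y + 2 C x y + D x^{2}
Term by term:
  -3·u·u_xx = - 6 A^{2} x^{2} - 6 A B y^{2} - 6 A C x y^{2} - 12 A D x^{2} y - 6 B D y^{3} - 6 C D x y^{3} - 6 D^{2} x^{2} y^{2}
  -3·u^2·u_x = - 6 A^{3} x^{5} - 12 A^{2} B x^{3} y^{2} - 15 A^{2} C x^{4} y^{2} - 18 A^{2} D x^{5} y - 6 A B^{2} x y^{4} - 18 A B C x^{2} y^{4} - 24 A B D x^{3} y^{3} - 12 A C^{2} x^{3} y^{4} - 30 A C D x^{4} y^{3} - 18 A D^{2} x^{5} y^{2} - 3 B^{2} C y^{6} - 6 B^{2} D x y^{5} - 6 B C^{2} x y^{6} - 18 B C D x^{2} y^{5} - 12 B D^{2} x^{3} y^{4} - 3 C^{3} x^{2} y^{6} - 12 C^{2} D x^{3} y^{5} - 15 C D^{2} x^{4} y^{4} - 6 D^{3} x^{5} y^{3}
  2·u·u_yy = 4 A B x^{2} + 4 A C x^{3} + 4 B^{2} y^{2} + 8 B C x y^{2} + 4 B D x^{2} y + 4 C^{2} x^{2} y^{2} + 4 C D x^{3} y
  u^2·u_y = 2 A^{2} B x^{4} y + 2 A^{2} C x^{5} y + A^{2} D x^{6} + 4 A B^{2} x^{2} y^{3} + 8 A B C x^{3} y^{3} + 6 A B D x^{4} y^{2} + 4 A C^{2} x^{4} y^{3} + 6 A C D x^{5} y^{2} + 2 A D^{2} x^{6} y + 2 B^{3} y^{5} + 6 B^{2} C x y^{5} + 5 B^{2} D x^{2} y^{4} + 6 B C^{2} x^{2} y^{5} + 10 B C D x^{3} y^{4} + 4 B D^{2} x^{4} y^{3} + 2 C^{3} x^{3} y^{5} + 5 C^{2} D x^{4} y^{4} + 4 C D^{2} x^{5} y^{3} + D^{3} x^{6} y^{2}
Sum these and collect like terms in the independent variables.
This must equal f(x, y) identically; expanded, f = - 8 x^{6} y^{2} + 8 x^{6} y - 2 x^{6} + 96 x^{5} y^{3} - 108 x^{5} y^{2} + 42 x^{5} y - 6 x^{5} - 270 x^{4} y^{4} + 232 x^{4} y^{3} - 57 x^{4} y^{2} + 2 x^{4} y + 270 x^{3} y^{5} - 216 x^{3} y^{4} + 72 x^{3} y^{3} - 12 x^{3} y^{2} - 24 x^{3} y + 12 x^{3} - 81 x^{2} y^{6} + 162 x^{2} y^{5} - 64 x^{2} y^{4} + 4 x^{2} y^{3} + 12 x^{2} y^{2} + 16 x^{2} y - 2 x^{2} - 54 x y^{6} + 30 x y^{5} - 6 x y^{4} + 36 x y^{3} + 6 x y^{2} - 9 y^{6} + 2 y^{5} + 12 y^{3} - 2 y^{2}.
Matching coefficients of the independent functions:
(each divided by its leading coefficient; functions giving the same equation are listed together)
  [x^{2}]:  A^{2} - \frac{2 A B}{3} - \frac{1}{3} = 0
  [x^{3}]:  A C - 3 = 0
  [x^{5}]:  A^{3} - 1 = 0
  [x^{6}]:  A^{2} D + 2 = 0
  [y^{2}]:  A B - \frac{2 B^{2}}{3} - \frac{1}{3} = 0
  [y^{3}]:  B D + 2 = 0
  [y^{5}]:  B^{3} - 1 = 0
  [y^{6}]:  B^{2} C - 3 = 0
  [x y^{2}]:  A C - \frac{4 B C}{3} + 1 = 0
  [x y^{3}, x^{3} y]:  C D + 6 = 0
  [x y^{4}, x^{2} y^{3}]:  A B^{2} - 1 = 0
  [x y^{5}]:  B^{2} C - B^{2} D - 5 = 0
  [x y^{6}]:  B C^{2} - 9 = 0
  [x^{2} y]:  A D - \frac{B D}{3} + \frac{4}{3} = 0
  [x^{2} y^{2}]:  C^{2} - \frac{3 D^{2}}{2} - 3 = 0
  [x^{2} y^{4}]:  A B C - \frac{5 B^{2} D}{18} - \frac{32}{9} = 0
  [x^{2} y^{5}]:  B C^{2} - 3 B C D - 27 = 0
  [x^{2} y^{6}]:  C^{3} - 27 = 0
  [x^{3} y^{2}, x^{4} y]:  A^{2} B - 1 = 0
  [x^{3} y^{3}]:  A B C - 3 A B D - 9 = 0
  [x^{3} y^{4}]:  A C^{2} - \frac{5 B C D}{6} + B D^{2} - 18 = 0
  [x^{3} y^{5}]:  C^{3} - 6 C^{2} D - 135 = 0
  [x^{4} y^{2}]:  A^{2} C - \frac{2 A B D}{5} - \frac{19}{5} = 0
  [x^{4} y^{3}]:  A C^{2} - \frac{15 A C D}{2} + B D^{2} - 58 = 0
  [x^{4} y^{4}]:  C^{2} D - 3 C D^{2} + 54 = 0
  [x^{5} y]:  A^{2} C - 9 A^{2} D - 21 = 0
  [x^{5} y^{2}]:  A C D - 3 A D^{2} + 18 = 0
  [x^{5} y^{3}]:  C D^{2} - \frac{3 D^{3}}{2} - 24 = 0
  [x^{6} y]:  A D^{2} - 4 = 0
  [x^{6} y^{2}]:  D^{3} + 8 = 0
Solving: A = 1, B = 1, C = 3, D = -2.
Check against the point condition:
  u(1, 0) = 1  ⟹  A = 1  ✓
Hence u(x, y) = - 2 x^{2} y + x^{2} + 3 x y^{2} + y^{2}.

Answer: u(x, y) = - 2 x^{2} y + x^{2} + 3 x y^{2} + y^{2}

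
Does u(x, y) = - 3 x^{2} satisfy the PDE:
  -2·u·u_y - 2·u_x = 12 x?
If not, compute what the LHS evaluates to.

Evaluate each term of the left-hand side for u = - 3 x^{2}.
Derivatives:
  u_y = 0
  u_x = - 6 x
Terms:
  -2·u·u_y = 0
  -2·u_x = 12 x
Sum: LHS = 12 x
This is exactly the given right-hand side, so u is a solution.

Answer: Yes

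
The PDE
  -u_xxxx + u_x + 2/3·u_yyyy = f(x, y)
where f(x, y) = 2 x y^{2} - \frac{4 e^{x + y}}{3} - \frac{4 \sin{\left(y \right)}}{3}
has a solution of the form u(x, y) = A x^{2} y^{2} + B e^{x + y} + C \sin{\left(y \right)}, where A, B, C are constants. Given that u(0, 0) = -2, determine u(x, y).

Substitute the ansatz u = A x^{2} y^{2} + B e^{x + y} + C \sin{\left(y \right)} into the left-hand side.
Derivatives of the ansatz:
  u_xxxx = B e^{x} e^{y}
  u_x = 2 A x y^{2} + B e^{x} e^{y}
  u_yyyy = B e^{x} e^{y} + C \sin{\left(y \right)}
Term by term:
  -u_xxxx = - B e^{x} e^{y}
  u_x = 2 A x y^{2} + B e^{x} e^{y}
  2/3·u_yyyy = \frac{2 B e^{x} e^{y}}{3} + \frac{2 C \sin{\left(y \right)}}{3}
So the left-hand side equals
  2 A x y^{2} + \frac{2 B e^{x} e^{y}}{3} + \frac{2 C \sin{\left(y \right)}}{3}
This must equal f(x, y) identically; expanded, f = 2 x y^{2} - \frac{4 e^{x} e^{y}}{3} - \frac{4 \sin{\left(y \right)}}{3}.
Matching coefficients of the independent functions:
  [x y^{2}]:  2 A = 2
  [e^{x} e^{y}]:  \frac{2 B}{3} = - \frac{4}{3}
  [\sin{\left(y \right)}]:  \frac{2 C}{3} = - \frac{4}{3}
Solving: A = 1, B = -2, C = -2.
Check against the point condition:
  u(0, 0) = -2  ⟹  B = -2  ✓
Hence u(x, y) = x^{2} y^{2} - 2 e^{x + y} - 2 \sin{\left(y \right)}.

Answer: u(x, y) = x^{2} y^{2} - 2 e^{x + y} - 2 \sin{\left(y \right)}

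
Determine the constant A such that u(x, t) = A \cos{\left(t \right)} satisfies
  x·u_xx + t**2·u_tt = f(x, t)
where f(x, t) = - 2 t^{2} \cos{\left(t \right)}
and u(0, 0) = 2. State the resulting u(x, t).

Substitute the ansatz u = A \cos{\left(t \right)} into the left-hand side.
Derivatives of the ansatz:
  u_xx = 0
  u_tt = - A \cos{\left(t \right)}
Term by term:
  x·u_xx = 0
  t**2·u_tt = - A t^{2} \cos{\left(t \right)}
So the left-hand side equals
  - A t^{2} \cos{\left(t \right)}
This must equal f(x, t) = - 2 t^{2} \cos{\left(t \right)} identically.
Matching coefficients of the independent functions:
  [t^{2} \cos{\left(t \right)}]:  - A = -2
Solving: A = 2.
Check against the point condition:
  u(0, 0) = 2  ⟹  A = 2  ✓
Hence u(x, t) = 2 \cos{\left(t \right)}.

Answer: u(x, t) = 2 \cos{\left(t \right)}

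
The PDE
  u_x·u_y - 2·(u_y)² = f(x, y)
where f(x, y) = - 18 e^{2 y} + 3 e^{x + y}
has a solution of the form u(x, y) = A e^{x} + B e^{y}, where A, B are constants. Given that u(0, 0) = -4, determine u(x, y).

Answer: u(x, y) = - e^{x} - 3 e^{y}

Derivation:
Substitute the ansatz u = A e^{x} + B e^{y} into the left-hand side.
Derivatives of the ansatz:
  u_x = A e^{x}
  u_y = B e^{y}
Term by term:
  u_x·u_y = A B e^{x} e^{y}
  -2·(u_y)² = - 2 B^{2} e^{2 y}
So the left-hand side equals
  A B e^{x} e^{y} - 2 B^{2} e^{2 y}
This must equal f(x, y) identically; expanded, f = 3 e^{x} e^{y} - 18 e^{2 y}.
Matching coefficients of the independent functions:
  [e^{x} e^{y}]:  A B = 3
  [e^{2 y}]:  - 2 B^{2} = -18
These equations allow (A, B) = (-1, -3) or (1, 3).
Impose the point condition(s):
  u(0, 0) = -4  ⟹  A + B = -4
Only A = -1, B = -3 satisfies everything.
Hence u(x, y) = - e^{x} - 3 e^{y}.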